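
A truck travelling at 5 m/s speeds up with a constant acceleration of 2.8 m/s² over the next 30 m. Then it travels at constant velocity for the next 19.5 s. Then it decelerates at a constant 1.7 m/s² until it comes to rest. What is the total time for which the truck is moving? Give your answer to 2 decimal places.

30.85 s

Phase 1 (accelerating): v₀ = 5.00 m/s, a = 2.8 m/s².
v² = v₀² + 2aΔx = 5.00² + 2·2.8·30 = 193 → v = 13.9 m/s
t = (v − v₀)/a = (13.9 − 5.00)/2.8 = 3.18 s

Phase 2 (constant speed): v₀ = 13.9 m/s, a = 0 m/s².
v = v₀ + at = 13.9 + (0)(19.5) = 13.9 m/s
Δx = v₀t + ½at² = 13.9·19.5 + 0.5·0·19.5² = 271 m

Phase 3 (decelerating): v₀ = 13.9 m/s, a = -1.7 m/s².
v = v₀ + at → t = (0 − 13.9) / -1.7 = 8.17 s
v² = v₀² + 2aΔx → Δx = (0² − 13.9²)/(2·-1.7) = 56.8 m
Total time = 3.18 + 19.5 + 8.17 = 30.8 s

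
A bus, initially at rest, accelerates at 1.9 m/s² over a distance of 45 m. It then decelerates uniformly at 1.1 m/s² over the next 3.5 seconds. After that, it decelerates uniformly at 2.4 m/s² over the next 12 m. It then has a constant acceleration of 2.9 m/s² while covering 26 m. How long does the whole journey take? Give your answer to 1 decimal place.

14.8 s

Phase 1 (accelerating): v₀ = 0 m/s, a = 1.9 m/s².
v² = v₀² + 2aΔx = 0² + 2·1.9·45 = 171 → v = 13.1 m/s
t = (v − v₀)/a = (13.1 − 0)/1.9 = 6.88 s

Phase 2 (decelerating): v₀ = 13.1 m/s, a = -1.1 m/s².
v = v₀ + at = 13.1 + (-1.1)(3.5) = 9.23 m/s
Δx = v₀t + ½at² = 13.1·3.5 + 0.5·-1.1·3.5² = 39.0 m

Phase 3 (decelerating): v₀ = 9.23 m/s, a = -2.4 m/s².
v² = v₀² + 2aΔx = 9.23² + 2·-2.4·12 = 27.5 → v = 5.25 m/s
t = (v − v₀)/a = (5.25 − 9.23)/-2.4 = 1.66 s

Phase 4 (accelerating): v₀ = 5.25 m/s, a = 2.9 m/s².
v² = v₀² + 2aΔx = 5.25² + 2·2.9·26 = 178 → v = 13.4 m/s
t = (v − v₀)/a = (13.4 − 5.25)/2.9 = 2.80 s
Total time = 6.88 + 3.50 + 1.66 + 2.80 = 14.8 s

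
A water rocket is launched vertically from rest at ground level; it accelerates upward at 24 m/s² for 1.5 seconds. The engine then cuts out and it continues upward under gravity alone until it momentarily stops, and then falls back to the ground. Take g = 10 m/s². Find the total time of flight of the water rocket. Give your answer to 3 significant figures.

Phase 1 (powered ascent): v₀ = 0 m/s, a = 24 m/s².
v = v₀ + at = 0 + (24)(1.5) = 36.0 m/s
Δx = v₀t + ½at² = 0·1.5 + 0.5·24·1.5² = 27.0 m

Phase 2 (coasting upward): v₀ = 36.0 m/s, a = -10 m/s².
v = v₀ + at → t = (0 − 36.0) / -10 = 3.60 s
v² = v₀² + 2aΔx → Δx = (0² − 36.0²)/(2·-10) = 64.8 m

Phase 3 (free fall): v₀ = 0 m/s, a = -10 m/s².
Falls 91.8 m from rest: t = √(2·91.8/10) = 4.28 s; v = g·t = 42.8 m/s.
Total time = 1.50 + 3.60 + 4.28 = 9.38 s

9.38 s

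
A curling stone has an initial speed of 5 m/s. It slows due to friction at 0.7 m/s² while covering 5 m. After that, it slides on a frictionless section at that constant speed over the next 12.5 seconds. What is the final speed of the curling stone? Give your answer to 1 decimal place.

Phase 1 (decelerating): v₀ = 5.00 m/s, a = -0.7 m/s².
v² = v₀² + 2aΔx = 5.00² + 2·-0.7·5 = 18.0 → v = 4.24 m/s
t = (v − v₀)/a = (4.24 − 5.00)/-0.7 = 1.08 s

Phase 2 (constant speed): v₀ = 4.24 m/s, a = 0 m/s².
v = v₀ + at = 4.24 + (0)(12.5) = 4.24 m/s
Δx = v₀t + ½at² = 4.24·12.5 + 0.5·0·12.5² = 53.0 m
Final speed = 4.24 m/s

4.2 m/s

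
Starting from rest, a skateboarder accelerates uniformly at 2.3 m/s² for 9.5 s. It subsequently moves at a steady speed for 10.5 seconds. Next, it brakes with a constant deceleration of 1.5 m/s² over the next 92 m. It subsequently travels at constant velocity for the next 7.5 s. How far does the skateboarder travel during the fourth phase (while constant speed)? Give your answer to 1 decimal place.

106.4 m

Phase 1 (accelerating): v₀ = 0 m/s, a = 2.3 m/s².
v = v₀ + at = 0 + (2.3)(9.5) = 21.8 m/s
Δx = v₀t + ½at² = 0·9.5 + 0.5·2.3·9.5² = 104 m

Phase 2 (constant speed): v₀ = 21.8 m/s, a = 0 m/s².
v = v₀ + at = 21.8 + (0)(10.5) = 21.8 m/s
Δx = v₀t + ½at² = 21.8·10.5 + 0.5·0·10.5² = 229 m

Phase 3 (decelerating): v₀ = 21.8 m/s, a = -1.5 m/s².
v² = v₀² + 2aΔx = 21.8² + 2·-1.5·92 = 201 → v = 14.2 m/s
t = (v − v₀)/a = (14.2 − 21.8)/-1.5 = 5.11 s

Phase 4 (constant speed): v₀ = 14.2 m/s, a = 0 m/s².
v = v₀ + at = 14.2 + (0)(7.5) = 14.2 m/s
Δx = v₀t + ½at² = 14.2·7.5 + 0.5·0·7.5² = 106 m
Distance in phase 4 = 106 m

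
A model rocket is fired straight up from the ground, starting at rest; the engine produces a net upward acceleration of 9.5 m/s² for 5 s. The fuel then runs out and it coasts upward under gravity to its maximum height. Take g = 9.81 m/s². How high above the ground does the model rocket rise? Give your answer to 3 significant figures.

Phase 1 (powered ascent): v₀ = 0 m/s, a = 9.5 m/s².
v = v₀ + at = 0 + (9.5)(5) = 47.5 m/s
Δx = v₀t + ½at² = 0·5 + 0.5·9.5·5² = 119 m

Phase 2 (coasting upward): v₀ = 47.5 m/s, a = -9.81 m/s².
v = v₀ + at → t = (0 − 47.5) / -9.81 = 4.84 s
v² = v₀² + 2aΔx → Δx = (0² − 47.5²)/(2·-9.81) = 115 m
Maximum height = 119 + 115 = 234 m

234 m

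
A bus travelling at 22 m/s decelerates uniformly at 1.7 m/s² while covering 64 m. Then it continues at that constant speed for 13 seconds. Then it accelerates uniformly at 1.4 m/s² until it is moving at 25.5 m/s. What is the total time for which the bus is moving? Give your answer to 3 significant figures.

Phase 1 (decelerating): v₀ = 22.0 m/s, a = -1.7 m/s².
v² = v₀² + 2aΔx = 22.0² + 2·-1.7·64 = 266 → v = 16.3 m/s
t = (v − v₀)/a = (16.3 − 22.0)/-1.7 = 3.34 s

Phase 2 (constant speed): v₀ = 16.3 m/s, a = 0 m/s².
v = v₀ + at = 16.3 + (0)(13) = 16.3 m/s
Δx = v₀t + ½at² = 16.3·13 + 0.5·0·13² = 212 m

Phase 3 (accelerating): v₀ = 16.3 m/s, a = 1.4 m/s².
v = v₀ + at → t = (25.5 − 16.3) / 1.4 = 6.56 s
v² = v₀² + 2aΔx → Δx = (25.5² − 16.3²)/(2·1.4) = 137 m
Total time = 3.34 + 13.0 + 6.56 = 22.9 s

22.9 s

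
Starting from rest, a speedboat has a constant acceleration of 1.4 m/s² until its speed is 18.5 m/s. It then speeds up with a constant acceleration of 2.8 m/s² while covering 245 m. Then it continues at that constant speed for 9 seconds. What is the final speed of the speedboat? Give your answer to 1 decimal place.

41.4 m/s

Phase 1 (accelerating): v₀ = 0 m/s, a = 1.4 m/s².
v = v₀ + at → t = (18.5 − 0) / 1.4 = 13.2 s
v² = v₀² + 2aΔx → Δx = (18.5² − 0²)/(2·1.4) = 122 m

Phase 2 (accelerating): v₀ = 18.5 m/s, a = 2.8 m/s².
v² = v₀² + 2aΔx = 18.5² + 2·2.8·245 = 1710 → v = 41.4 m/s
t = (v − v₀)/a = (41.4 − 18.5)/2.8 = 8.18 s

Phase 3 (constant speed): v₀ = 41.4 m/s, a = 0 m/s².
v = v₀ + at = 41.4 + (0)(9) = 41.4 m/s
Δx = v₀t + ½at² = 41.4·9 + 0.5·0·9² = 373 m
Final speed = 41.4 m/s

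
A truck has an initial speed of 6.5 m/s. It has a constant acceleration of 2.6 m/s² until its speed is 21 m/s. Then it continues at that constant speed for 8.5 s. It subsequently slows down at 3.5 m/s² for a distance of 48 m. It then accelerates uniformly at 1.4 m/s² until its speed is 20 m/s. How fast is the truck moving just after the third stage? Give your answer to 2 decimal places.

10.25 m/s

Phase 1 (accelerating): v₀ = 6.50 m/s, a = 2.6 m/s².
v = v₀ + at → t = (21 − 6.50) / 2.6 = 5.58 s
v² = v₀² + 2aΔx → Δx = (21² − 6.50²)/(2·2.6) = 76.7 m

Phase 2 (constant speed): v₀ = 21.0 m/s, a = 0 m/s².
v = v₀ + at = 21.0 + (0)(8.5) = 21.0 m/s
Δx = v₀t + ½at² = 21.0·8.5 + 0.5·0·8.5² = 178 m

Phase 3 (decelerating): v₀ = 21.0 m/s, a = -3.5 m/s².
v² = v₀² + 2aΔx = 21.0² + 2·-3.5·48 = 105 → v = 10.2 m/s
t = (v − v₀)/a = (10.2 − 21.0)/-3.5 = 3.07 s
Speed at end of phase 3 = 10.2 m/s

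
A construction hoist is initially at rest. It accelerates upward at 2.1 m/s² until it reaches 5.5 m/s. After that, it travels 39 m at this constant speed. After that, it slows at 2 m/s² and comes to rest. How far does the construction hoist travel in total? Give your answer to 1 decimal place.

Phase 1 (accelerating): v₀ = 0 m/s, a = 2.1 m/s².
v = v₀ + at → t = (5.5 − 0) / 2.1 = 2.62 s
v² = v₀² + 2aΔx → Δx = (5.5² − 0²)/(2·2.1) = 7.20 m

Phase 2 (constant speed): v₀ = 5.50 m/s, a = 0 m/s².
Constant speed: t = d/v = 39/5.50 = 7.09 s

Phase 3 (decelerating): v₀ = 5.50 m/s, a = -2 m/s².
v = v₀ + at → t = (0 − 5.50) / -2 = 2.75 s
v² = v₀² + 2aΔx → Δx = (0² − 5.50²)/(2·-2) = 7.56 m
Total distance = 7.20 + 39.0 + 7.56 = 53.8 m

53.8 m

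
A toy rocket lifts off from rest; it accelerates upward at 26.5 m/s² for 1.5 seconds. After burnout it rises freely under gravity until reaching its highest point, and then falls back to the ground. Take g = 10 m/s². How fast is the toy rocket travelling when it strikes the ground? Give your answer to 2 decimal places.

Phase 1 (powered ascent): v₀ = 0 m/s, a = 26.5 m/s².
v = v₀ + at = 0 + (26.5)(1.5) = 39.8 m/s
Δx = v₀t + ½at² = 0·1.5 + 0.5·26.5·1.5² = 29.8 m

Phase 2 (coasting upward): v₀ = 39.8 m/s, a = -10 m/s².
v = v₀ + at → t = (0 − 39.8) / -10 = 3.98 s
v² = v₀² + 2aΔx → Δx = (0² − 39.8²)/(2·-10) = 79.0 m

Phase 3 (free fall): v₀ = 0 m/s, a = -10 m/s².
Falls 109 m from rest: t = √(2·109/10) = 4.67 s; v = g·t = 46.7 m/s.
Impact speed = 46.7 m/s

46.65 m/s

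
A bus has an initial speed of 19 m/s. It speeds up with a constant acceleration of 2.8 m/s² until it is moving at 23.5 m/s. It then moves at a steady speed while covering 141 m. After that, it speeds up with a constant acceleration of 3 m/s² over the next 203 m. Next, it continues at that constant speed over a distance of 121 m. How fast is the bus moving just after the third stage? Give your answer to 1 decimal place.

42.1 m/s

Phase 1 (accelerating): v₀ = 19.0 m/s, a = 2.8 m/s².
v = v₀ + at → t = (23.5 − 19.0) / 2.8 = 1.61 s
v² = v₀² + 2aΔx → Δx = (23.5² − 19.0²)/(2·2.8) = 34.2 m

Phase 2 (constant speed): v₀ = 23.5 m/s, a = 0 m/s².
Constant speed: t = d/v = 141/23.5 = 6.00 s

Phase 3 (accelerating): v₀ = 23.5 m/s, a = 3 m/s².
v² = v₀² + 2aΔx = 23.5² + 2·3·203 = 1770 → v = 42.1 m/s
t = (v − v₀)/a = (42.1 − 23.5)/3 = 6.19 s
Speed at end of phase 3 = 42.1 m/s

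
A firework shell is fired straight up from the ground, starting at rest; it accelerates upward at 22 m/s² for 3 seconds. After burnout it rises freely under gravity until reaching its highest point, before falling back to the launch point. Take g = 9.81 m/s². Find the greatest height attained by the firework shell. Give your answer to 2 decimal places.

Phase 1 (powered ascent): v₀ = 0 m/s, a = 22 m/s².
v = v₀ + at = 0 + (22)(3) = 66.0 m/s
Δx = v₀t + ½at² = 0·3 + 0.5·22·3² = 99.0 m

Phase 2 (coasting upward): v₀ = 66.0 m/s, a = -9.81 m/s².
v = v₀ + at → t = (0 − 66.0) / -9.81 = 6.73 s
v² = v₀² + 2aΔx → Δx = (0² − 66.0²)/(2·-9.81) = 222 m
Maximum height = 99.0 + 222 = 321 m

321.02 m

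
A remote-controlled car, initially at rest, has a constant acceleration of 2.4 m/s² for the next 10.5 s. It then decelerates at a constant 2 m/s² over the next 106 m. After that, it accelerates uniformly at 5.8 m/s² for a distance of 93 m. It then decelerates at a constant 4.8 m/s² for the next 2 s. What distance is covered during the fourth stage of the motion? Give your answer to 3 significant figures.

62.2 m

Phase 1 (accelerating): v₀ = 0 m/s, a = 2.4 m/s².
v = v₀ + at = 0 + (2.4)(10.5) = 25.2 m/s
Δx = v₀t + ½at² = 0·10.5 + 0.5·2.4·10.5² = 132 m

Phase 2 (decelerating): v₀ = 25.2 m/s, a = -2 m/s².
v² = v₀² + 2aΔx = 25.2² + 2·-2·106 = 211 → v = 14.5 m/s
t = (v − v₀)/a = (14.5 − 25.2)/-2 = 5.34 s

Phase 3 (accelerating): v₀ = 14.5 m/s, a = 5.8 m/s².
v² = v₀² + 2aΔx = 14.5² + 2·5.8·93 = 1290 → v = 35.9 m/s
t = (v − v₀)/a = (35.9 − 14.5)/5.8 = 3.69 s

Phase 4 (decelerating): v₀ = 35.9 m/s, a = -4.8 m/s².
v = v₀ + at = 35.9 + (-4.8)(2) = 26.3 m/s
Δx = v₀t + ½at² = 35.9·2 + 0.5·-4.8·2² = 62.2 m
Distance in phase 4 = 62.2 m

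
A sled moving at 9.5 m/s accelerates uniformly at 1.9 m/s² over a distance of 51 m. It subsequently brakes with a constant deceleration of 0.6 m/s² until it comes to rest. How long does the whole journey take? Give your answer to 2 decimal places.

31.96 s

Phase 1 (accelerating): v₀ = 9.50 m/s, a = 1.9 m/s².
v² = v₀² + 2aΔx = 9.50² + 2·1.9·51 = 284 → v = 16.9 m/s
t = (v − v₀)/a = (16.9 − 9.50)/1.9 = 3.87 s

Phase 2 (decelerating): v₀ = 16.9 m/s, a = -0.6 m/s².
v = v₀ + at → t = (0 − 16.9) / -0.6 = 28.1 s
v² = v₀² + 2aΔx → Δx = (0² − 16.9²)/(2·-0.6) = 237 m
Total time = 3.87 + 28.1 = 32.0 s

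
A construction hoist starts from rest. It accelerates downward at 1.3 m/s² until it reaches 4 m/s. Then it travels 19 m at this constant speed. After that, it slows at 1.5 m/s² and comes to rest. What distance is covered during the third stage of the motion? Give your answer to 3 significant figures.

5.33 m

Phase 1 (accelerating): v₀ = 0 m/s, a = 1.3 m/s².
v = v₀ + at → t = (4 − 0) / 1.3 = 3.08 s
v² = v₀² + 2aΔx → Δx = (4² − 0²)/(2·1.3) = 6.15 m

Phase 2 (constant speed): v₀ = 4.00 m/s, a = 0 m/s².
Constant speed: t = d/v = 19/4.00 = 4.75 s

Phase 3 (decelerating): v₀ = 4.00 m/s, a = -1.5 m/s².
v = v₀ + at → t = (0 − 4.00) / -1.5 = 2.67 s
v² = v₀² + 2aΔx → Δx = (0² − 4.00²)/(2·-1.5) = 5.33 m
Distance in phase 3 = 5.33 m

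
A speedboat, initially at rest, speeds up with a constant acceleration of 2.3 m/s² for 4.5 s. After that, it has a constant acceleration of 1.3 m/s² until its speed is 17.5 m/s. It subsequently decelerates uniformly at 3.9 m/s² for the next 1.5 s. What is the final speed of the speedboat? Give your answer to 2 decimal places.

Phase 1 (accelerating): v₀ = 0 m/s, a = 2.3 m/s².
v = v₀ + at = 0 + (2.3)(4.5) = 10.3 m/s
Δx = v₀t + ½at² = 0·4.5 + 0.5·2.3·4.5² = 23.3 m

Phase 2 (accelerating): v₀ = 10.3 m/s, a = 1.3 m/s².
v = v₀ + at → t = (17.5 − 10.3) / 1.3 = 5.50 s
v² = v₀² + 2aΔx → Δx = (17.5² − 10.3²)/(2·1.3) = 76.6 m

Phase 3 (decelerating): v₀ = 17.5 m/s, a = -3.9 m/s².
v = v₀ + at = 17.5 + (-3.9)(1.5) = 11.7 m/s
Δx = v₀t + ½at² = 17.5·1.5 + 0.5·-3.9·1.5² = 21.9 m
Final speed = 11.7 m/s

11.65 m/s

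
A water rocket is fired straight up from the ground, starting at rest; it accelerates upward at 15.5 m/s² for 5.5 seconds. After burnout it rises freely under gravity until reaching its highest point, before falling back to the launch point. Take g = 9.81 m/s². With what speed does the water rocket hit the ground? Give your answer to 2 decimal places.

Phase 1 (powered ascent): v₀ = 0 m/s, a = 15.5 m/s².
v = v₀ + at = 0 + (15.5)(5.5) = 85.2 m/s
Δx = v₀t + ½at² = 0·5.5 + 0.5·15.5·5.5² = 234 m

Phase 2 (coasting upward): v₀ = 85.2 m/s, a = -9.81 m/s².
v = v₀ + at → t = (0 − 85.2) / -9.81 = 8.69 s
v² = v₀² + 2aΔx → Δx = (0² − 85.2²)/(2·-9.81) = 370 m

Phase 3 (free fall): v₀ = 0 m/s, a = -9.81 m/s².
Falls 605 m from rest: t = √(2·605/9.81) = 11.1 s; v = g·t = 109 m/s.
Impact speed = 109 m/s

108.94 m/s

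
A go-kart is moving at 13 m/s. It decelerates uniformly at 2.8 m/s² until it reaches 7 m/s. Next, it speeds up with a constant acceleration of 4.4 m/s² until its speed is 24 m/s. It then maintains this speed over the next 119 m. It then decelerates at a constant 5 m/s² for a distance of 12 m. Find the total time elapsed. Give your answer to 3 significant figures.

11.5 s

Phase 1 (decelerating): v₀ = 13.0 m/s, a = -2.8 m/s².
v = v₀ + at → t = (7 − 13.0) / -2.8 = 2.14 s
v² = v₀² + 2aΔx → Δx = (7² − 13.0²)/(2·-2.8) = 21.4 m

Phase 2 (accelerating): v₀ = 7.00 m/s, a = 4.4 m/s².
v = v₀ + at → t = (24 − 7.00) / 4.4 = 3.86 s
v² = v₀² + 2aΔx → Δx = (24² − 7.00²)/(2·4.4) = 59.9 m

Phase 3 (constant speed): v₀ = 24.0 m/s, a = 0 m/s².
Constant speed: t = d/v = 119/24.0 = 4.96 s

Phase 4 (decelerating): v₀ = 24.0 m/s, a = -5 m/s².
v² = v₀² + 2aΔx = 24.0² + 2·-5·12 = 456 → v = 21.4 m/s
t = (v − v₀)/a = (21.4 − 24.0)/-5 = 0.529 s
Total time = 2.14 + 3.86 + 4.96 + 0.529 = 11.5 s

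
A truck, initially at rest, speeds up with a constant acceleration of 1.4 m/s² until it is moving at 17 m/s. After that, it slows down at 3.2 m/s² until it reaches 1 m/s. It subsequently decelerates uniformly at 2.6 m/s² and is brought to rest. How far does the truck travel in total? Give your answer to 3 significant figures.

Phase 1 (accelerating): v₀ = 0 m/s, a = 1.4 m/s².
v = v₀ + at → t = (17 − 0) / 1.4 = 12.1 s
v² = v₀² + 2aΔx → Δx = (17² − 0²)/(2·1.4) = 103 m

Phase 2 (decelerating): v₀ = 17.0 m/s, a = -3.2 m/s².
v = v₀ + at → t = (1 − 17.0) / -3.2 = 5.00 s
v² = v₀² + 2aΔx → Δx = (1² − 17.0²)/(2·-3.2) = 45.0 m

Phase 3 (decelerating): v₀ = 1.00 m/s, a = -2.6 m/s².
v = v₀ + at → t = (0 − 1.00) / -2.6 = 0.385 s
v² = v₀² + 2aΔx → Δx = (0² − 1.00²)/(2·-2.6) = 0.192 m
Total distance = 103 + 45.0 + 0.192 = 148 m

148 m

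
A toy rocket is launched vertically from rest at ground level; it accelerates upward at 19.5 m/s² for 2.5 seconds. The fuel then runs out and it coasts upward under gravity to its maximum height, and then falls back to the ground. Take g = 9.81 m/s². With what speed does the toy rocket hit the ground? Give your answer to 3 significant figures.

Phase 1 (powered ascent): v₀ = 0 m/s, a = 19.5 m/s².
v = v₀ + at = 0 + (19.5)(2.5) = 48.8 m/s
Δx = v₀t + ½at² = 0·2.5 + 0.5·19.5·2.5² = 60.9 m

Phase 2 (coasting upward): v₀ = 48.8 m/s, a = -9.81 m/s².
v = v₀ + at → t = (0 − 48.8) / -9.81 = 4.97 s
v² = v₀² + 2aΔx → Δx = (0² − 48.8²)/(2·-9.81) = 121 m

Phase 3 (free fall): v₀ = 0 m/s, a = -9.81 m/s².
Falls 182 m from rest: t = √(2·182/9.81) = 6.09 s; v = g·t = 59.8 m/s.
Impact speed = 59.8 m/s

59.8 m/s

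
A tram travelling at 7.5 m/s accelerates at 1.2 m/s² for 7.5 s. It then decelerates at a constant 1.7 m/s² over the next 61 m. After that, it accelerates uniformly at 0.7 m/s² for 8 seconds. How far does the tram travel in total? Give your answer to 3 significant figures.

Phase 1 (accelerating): v₀ = 7.50 m/s, a = 1.2 m/s².
v = v₀ + at = 7.50 + (1.2)(7.5) = 16.5 m/s
Δx = v₀t + ½at² = 7.50·7.5 + 0.5·1.2·7.5² = 90.0 m

Phase 2 (decelerating): v₀ = 16.5 m/s, a = -1.7 m/s².
v² = v₀² + 2aΔx = 16.5² + 2·-1.7·61 = 64.8 → v = 8.05 m/s
t = (v − v₀)/a = (8.05 − 16.5)/-1.7 = 4.97 s

Phase 3 (accelerating): v₀ = 8.05 m/s, a = 0.7 m/s².
v = v₀ + at = 8.05 + (0.7)(8) = 13.7 m/s
Δx = v₀t + ½at² = 8.05·8 + 0.5·0.7·8² = 86.8 m
Total distance = 90.0 + 61.0 + 86.8 = 238 m

238 m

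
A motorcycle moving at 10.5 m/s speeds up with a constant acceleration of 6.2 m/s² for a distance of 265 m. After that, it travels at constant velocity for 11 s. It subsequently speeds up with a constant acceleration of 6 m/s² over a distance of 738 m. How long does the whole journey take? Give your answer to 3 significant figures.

27.4 s

Phase 1 (accelerating): v₀ = 10.5 m/s, a = 6.2 m/s².
v² = v₀² + 2aΔx = 10.5² + 2·6.2·265 = 3400 → v = 58.3 m/s
t = (v − v₀)/a = (58.3 − 10.5)/6.2 = 7.71 s

Phase 2 (constant speed): v₀ = 58.3 m/s, a = 0 m/s².
v = v₀ + at = 58.3 + (0)(11) = 58.3 m/s
Δx = v₀t + ½at² = 58.3·11 + 0.5·0·11² = 641 m

Phase 3 (accelerating): v₀ = 58.3 m/s, a = 6 m/s².
v² = v₀² + 2aΔx = 58.3² + 2·6·738 = 12300 → v = 111 m/s
t = (v − v₀)/a = (111 − 58.3)/6 = 8.74 s
Total time = 7.71 + 11.0 + 8.74 = 27.4 s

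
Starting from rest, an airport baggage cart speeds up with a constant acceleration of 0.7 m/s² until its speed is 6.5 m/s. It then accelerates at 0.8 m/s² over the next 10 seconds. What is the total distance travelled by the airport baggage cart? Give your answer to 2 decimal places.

135.18 m

Phase 1 (accelerating): v₀ = 0 m/s, a = 0.7 m/s².
v = v₀ + at → t = (6.5 − 0) / 0.7 = 9.29 s
v² = v₀² + 2aΔx → Δx = (6.5² − 0²)/(2·0.7) = 30.2 m

Phase 2 (accelerating): v₀ = 6.50 m/s, a = 0.8 m/s².
v = v₀ + at = 6.50 + (0.8)(10) = 14.5 m/s
Δx = v₀t + ½at² = 6.50·10 + 0.5·0.8·10² = 105 m
Total distance = 30.2 + 105 = 135 m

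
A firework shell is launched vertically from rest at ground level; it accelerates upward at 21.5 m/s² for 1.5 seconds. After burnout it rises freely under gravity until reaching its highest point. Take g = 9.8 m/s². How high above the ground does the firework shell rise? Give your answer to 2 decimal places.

Phase 1 (powered ascent): v₀ = 0 m/s, a = 21.5 m/s².
v = v₀ + at = 0 + (21.5)(1.5) = 32.2 m/s
Δx = v₀t + ½at² = 0·1.5 + 0.5·21.5·1.5² = 24.2 m

Phase 2 (coasting upward): v₀ = 32.2 m/s, a = -9.8 m/s².
v = v₀ + at → t = (0 − 32.2) / -9.8 = 3.29 s
v² = v₀² + 2aΔx → Δx = (0² − 32.2²)/(2·-9.8) = 53.1 m
Maximum height = 24.2 + 53.1 = 77.3 m

77.25 m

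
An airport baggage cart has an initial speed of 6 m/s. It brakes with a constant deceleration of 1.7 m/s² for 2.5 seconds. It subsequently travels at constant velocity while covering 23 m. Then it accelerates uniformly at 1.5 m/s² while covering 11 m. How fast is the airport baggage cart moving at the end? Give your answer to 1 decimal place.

Phase 1 (decelerating): v₀ = 6.00 m/s, a = -1.7 m/s².
v = v₀ + at = 6.00 + (-1.7)(2.5) = 1.75 m/s
Δx = v₀t + ½at² = 6.00·2.5 + 0.5·-1.7·2.5² = 9.69 m

Phase 2 (constant speed): v₀ = 1.75 m/s, a = 0 m/s².
Constant speed: t = d/v = 23/1.75 = 13.1 s

Phase 3 (accelerating): v₀ = 1.75 m/s, a = 1.5 m/s².
v² = v₀² + 2aΔx = 1.75² + 2·1.5·11 = 36.1 → v = 6.01 m/s
t = (v − v₀)/a = (6.01 − 1.75)/1.5 = 2.84 s
Final speed = 6.01 m/s

6.0 m/s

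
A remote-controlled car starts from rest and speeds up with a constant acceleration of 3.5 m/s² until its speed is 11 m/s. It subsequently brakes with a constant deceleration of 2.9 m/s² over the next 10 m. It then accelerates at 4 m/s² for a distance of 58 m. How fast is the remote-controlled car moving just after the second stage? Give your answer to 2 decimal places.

7.94 m/s

Phase 1 (accelerating): v₀ = 0 m/s, a = 3.5 m/s².
v = v₀ + at → t = (11 − 0) / 3.5 = 3.14 s
v² = v₀² + 2aΔx → Δx = (11² − 0²)/(2·3.5) = 17.3 m

Phase 2 (decelerating): v₀ = 11.0 m/s, a = -2.9 m/s².
v² = v₀² + 2aΔx = 11.0² + 2·-2.9·10 = 63.0 → v = 7.94 m/s
t = (v − v₀)/a = (7.94 − 11.0)/-2.9 = 1.06 s
Speed at end of phase 2 = 7.94 m/s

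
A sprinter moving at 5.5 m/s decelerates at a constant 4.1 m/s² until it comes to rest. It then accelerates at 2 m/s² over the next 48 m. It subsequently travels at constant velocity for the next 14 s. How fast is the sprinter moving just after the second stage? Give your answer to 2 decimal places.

13.86 m/s

Phase 1 (decelerating): v₀ = 5.50 m/s, a = -4.1 m/s².
v = v₀ + at → t = (0 − 5.50) / -4.1 = 1.34 s
v² = v₀² + 2aΔx → Δx = (0² − 5.50²)/(2·-4.1) = 3.69 m

Phase 2 (accelerating): v₀ = 0 m/s, a = 2 m/s².
v² = v₀² + 2aΔx = 0² + 2·2·48 = 192 → v = 13.9 m/s
t = (v − v₀)/a = (13.9 − 0)/2 = 6.93 s
Speed at end of phase 2 = 13.9 m/s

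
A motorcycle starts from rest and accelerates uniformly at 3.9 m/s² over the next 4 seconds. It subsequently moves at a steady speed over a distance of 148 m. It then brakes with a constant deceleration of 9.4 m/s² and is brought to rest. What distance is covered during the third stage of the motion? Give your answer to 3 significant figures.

Phase 1 (accelerating): v₀ = 0 m/s, a = 3.9 m/s².
v = v₀ + at = 0 + (3.9)(4) = 15.6 m/s
Δx = v₀t + ½at² = 0·4 + 0.5·3.9·4² = 31.2 m

Phase 2 (constant speed): v₀ = 15.6 m/s, a = 0 m/s².
Constant speed: t = d/v = 148/15.6 = 9.49 s

Phase 3 (decelerating): v₀ = 15.6 m/s, a = -9.4 m/s².
v = v₀ + at → t = (0 − 15.6) / -9.4 = 1.66 s
v² = v₀² + 2aΔx → Δx = (0² − 15.6²)/(2·-9.4) = 12.9 m
Distance in phase 3 = 12.9 m

12.9 m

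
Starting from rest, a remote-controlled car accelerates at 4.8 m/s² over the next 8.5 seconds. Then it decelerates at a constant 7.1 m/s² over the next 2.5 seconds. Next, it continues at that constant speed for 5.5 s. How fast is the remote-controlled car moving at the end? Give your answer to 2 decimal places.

Phase 1 (accelerating): v₀ = 0 m/s, a = 4.8 m/s².
v = v₀ + at = 0 + (4.8)(8.5) = 40.8 m/s
Δx = v₀t + ½at² = 0·8.5 + 0.5·4.8·8.5² = 173 m

Phase 2 (decelerating): v₀ = 40.8 m/s, a = -7.1 m/s².
v = v₀ + at = 40.8 + (-7.1)(2.5) = 23.0 m/s
Δx = v₀t + ½at² = 40.8·2.5 + 0.5·-7.1·2.5² = 79.8 m

Phase 3 (constant speed): v₀ = 23.0 m/s, a = 0 m/s².
v = v₀ + at = 23.0 + (0)(5.5) = 23.0 m/s
Δx = v₀t + ½at² = 23.0·5.5 + 0.5·0·5.5² = 127 m
Final speed = 23.0 m/s

23.05 m/s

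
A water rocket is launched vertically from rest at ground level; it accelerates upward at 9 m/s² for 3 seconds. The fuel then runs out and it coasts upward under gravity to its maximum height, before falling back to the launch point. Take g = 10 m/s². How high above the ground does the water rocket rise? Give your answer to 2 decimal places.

76.95 m

Phase 1 (powered ascent): v₀ = 0 m/s, a = 9 m/s².
v = v₀ + at = 0 + (9)(3) = 27.0 m/s
Δx = v₀t + ½at² = 0·3 + 0.5·9·3² = 40.5 m

Phase 2 (coasting upward): v₀ = 27.0 m/s, a = -10 m/s².
v = v₀ + at → t = (0 − 27.0) / -10 = 2.70 s
v² = v₀² + 2aΔx → Δx = (0² − 27.0²)/(2·-10) = 36.5 m
Maximum height = 40.5 + 36.5 = 77.0 m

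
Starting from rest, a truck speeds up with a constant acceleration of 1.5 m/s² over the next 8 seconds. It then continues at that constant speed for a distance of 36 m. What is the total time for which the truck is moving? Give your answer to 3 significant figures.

Phase 1 (accelerating): v₀ = 0 m/s, a = 1.5 m/s².
v = v₀ + at = 0 + (1.5)(8) = 12.0 m/s
Δx = v₀t + ½at² = 0·8 + 0.5·1.5·8² = 48.0 m

Phase 2 (constant speed): v₀ = 12.0 m/s, a = 0 m/s².
Constant speed: t = d/v = 36/12.0 = 3.00 s
Total time = 8.00 + 3.00 = 11.0 s

11.0 s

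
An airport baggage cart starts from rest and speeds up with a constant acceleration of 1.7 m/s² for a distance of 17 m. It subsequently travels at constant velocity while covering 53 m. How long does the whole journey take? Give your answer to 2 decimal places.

11.44 s

Phase 1 (accelerating): v₀ = 0 m/s, a = 1.7 m/s².
v² = v₀² + 2aΔx = 0² + 2·1.7·17 = 57.8 → v = 7.60 m/s
t = (v − v₀)/a = (7.60 − 0)/1.7 = 4.47 s

Phase 2 (constant speed): v₀ = 7.60 m/s, a = 0 m/s².
Constant speed: t = d/v = 53/7.60 = 6.97 s
Total time = 4.47 + 6.97 = 11.4 s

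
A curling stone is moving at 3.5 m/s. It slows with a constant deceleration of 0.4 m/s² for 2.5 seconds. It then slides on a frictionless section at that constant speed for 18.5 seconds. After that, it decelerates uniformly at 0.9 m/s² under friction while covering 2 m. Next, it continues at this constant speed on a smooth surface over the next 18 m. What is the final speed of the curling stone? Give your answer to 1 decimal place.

1.6 m/s

Phase 1 (decelerating): v₀ = 3.50 m/s, a = -0.4 m/s².
v = v₀ + at = 3.50 + (-0.4)(2.5) = 2.50 m/s
Δx = v₀t + ½at² = 3.50·2.5 + 0.5·-0.4·2.5² = 7.50 m

Phase 2 (constant speed): v₀ = 2.50 m/s, a = 0 m/s².
v = v₀ + at = 2.50 + (0)(18.5) = 2.50 m/s
Δx = v₀t + ½at² = 2.50·18.5 + 0.5·0·18.5² = 46.2 m

Phase 3 (decelerating): v₀ = 2.50 m/s, a = -0.9 m/s².
v² = v₀² + 2aΔx = 2.50² + 2·-0.9·2 = 2.65 → v = 1.63 m/s
t = (v − v₀)/a = (1.63 − 2.50)/-0.9 = 0.969 s

Phase 4 (constant speed): v₀ = 1.63 m/s, a = 0 m/s².
Constant speed: t = d/v = 18/1.63 = 11.1 s
Final speed = 1.63 m/s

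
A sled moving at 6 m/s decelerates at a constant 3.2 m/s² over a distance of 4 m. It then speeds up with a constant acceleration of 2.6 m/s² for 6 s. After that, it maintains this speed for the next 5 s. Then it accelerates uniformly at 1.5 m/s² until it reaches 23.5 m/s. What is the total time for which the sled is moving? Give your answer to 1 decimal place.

Phase 1 (decelerating): v₀ = 6.00 m/s, a = -3.2 m/s².
v² = v₀² + 2aΔx = 6.00² + 2·-3.2·4 = 10.4 → v = 3.22 m/s
t = (v − v₀)/a = (3.22 − 6.00)/-3.2 = 0.867 s

Phase 2 (accelerating): v₀ = 3.22 m/s, a = 2.6 m/s².
v = v₀ + at = 3.22 + (2.6)(6) = 18.8 m/s
Δx = v₀t + ½at² = 3.22·6 + 0.5·2.6·6² = 66.1 m

Phase 3 (constant speed): v₀ = 18.8 m/s, a = 0 m/s².
v = v₀ + at = 18.8 + (0)(5) = 18.8 m/s
Δx = v₀t + ½at² = 18.8·5 + 0.5·0·5² = 94.1 m

Phase 4 (accelerating): v₀ = 18.8 m/s, a = 1.5 m/s².
v = v₀ + at → t = (23.5 − 18.8) / 1.5 = 3.12 s
v² = v₀² + 2aΔx → Δx = (23.5² − 18.8²)/(2·1.5) = 66.0 m
Total time = 0.867 + 6.00 + 5.00 + 3.12 = 15.0 s

15.0 s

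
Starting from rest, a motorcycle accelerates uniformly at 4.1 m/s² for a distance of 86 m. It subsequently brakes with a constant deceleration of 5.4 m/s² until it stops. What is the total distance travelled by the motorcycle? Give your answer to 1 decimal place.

Phase 1 (accelerating): v₀ = 0 m/s, a = 4.1 m/s².
v² = v₀² + 2aΔx = 0² + 2·4.1·86 = 705 → v = 26.6 m/s
t = (v − v₀)/a = (26.6 − 0)/4.1 = 6.48 s

Phase 2 (decelerating): v₀ = 26.6 m/s, a = -5.4 m/s².
v = v₀ + at → t = (0 − 26.6) / -5.4 = 4.92 s
v² = v₀² + 2aΔx → Δx = (0² − 26.6²)/(2·-5.4) = 65.3 m
Total distance = 86.0 + 65.3 = 151 m

151.3 m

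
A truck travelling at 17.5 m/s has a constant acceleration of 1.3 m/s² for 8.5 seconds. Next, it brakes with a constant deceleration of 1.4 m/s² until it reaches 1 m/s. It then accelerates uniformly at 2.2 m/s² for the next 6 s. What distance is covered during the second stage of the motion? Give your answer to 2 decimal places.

Phase 1 (accelerating): v₀ = 17.5 m/s, a = 1.3 m/s².
v = v₀ + at = 17.5 + (1.3)(8.5) = 28.6 m/s
Δx = v₀t + ½at² = 17.5·8.5 + 0.5·1.3·8.5² = 196 m

Phase 2 (decelerating): v₀ = 28.6 m/s, a = -1.4 m/s².
v = v₀ + at → t = (1 − 28.6) / -1.4 = 19.7 s
v² = v₀² + 2aΔx → Δx = (1² − 28.6²)/(2·-1.4) = 291 m
Distance in phase 2 = 291 m

290.75 m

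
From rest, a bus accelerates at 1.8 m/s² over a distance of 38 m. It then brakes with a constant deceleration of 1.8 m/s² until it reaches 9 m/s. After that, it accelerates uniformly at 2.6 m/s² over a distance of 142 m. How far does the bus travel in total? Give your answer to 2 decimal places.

Phase 1 (accelerating): v₀ = 0 m/s, a = 1.8 m/s².
v² = v₀² + 2aΔx = 0² + 2·1.8·38 = 137 → v = 11.7 m/s
t = (v − v₀)/a = (11.7 − 0)/1.8 = 6.50 s

Phase 2 (decelerating): v₀ = 11.7 m/s, a = -1.8 m/s².
v = v₀ + at → t = (9 − 11.7) / -1.8 = 1.50 s
v² = v₀² + 2aΔx → Δx = (9² − 11.7²)/(2·-1.8) = 15.5 m

Phase 3 (accelerating): v₀ = 9.00 m/s, a = 2.6 m/s².
v² = v₀² + 2aΔx = 9.00² + 2·2.6·142 = 819 → v = 28.6 m/s
t = (v − v₀)/a = (28.6 − 9.00)/2.6 = 7.55 s
Total distance = 38.0 + 15.5 + 142 = 196 m

195.50 m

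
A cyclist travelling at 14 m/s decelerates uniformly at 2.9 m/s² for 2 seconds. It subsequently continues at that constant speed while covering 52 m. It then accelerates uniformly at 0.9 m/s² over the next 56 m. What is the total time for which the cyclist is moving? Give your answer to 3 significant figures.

Phase 1 (decelerating): v₀ = 14.0 m/s, a = -2.9 m/s².
v = v₀ + at = 14.0 + (-2.9)(2) = 8.20 m/s
Δx = v₀t + ½at² = 14.0·2 + 0.5·-2.9·2² = 22.2 m

Phase 2 (constant speed): v₀ = 8.20 m/s, a = 0 m/s².
Constant speed: t = d/v = 52/8.20 = 6.34 s

Phase 3 (accelerating): v₀ = 8.20 m/s, a = 0.9 m/s².
v² = v₀² + 2aΔx = 8.20² + 2·0.9·56 = 168 → v = 13.0 m/s
t = (v − v₀)/a = (13.0 − 8.20)/0.9 = 5.29 s
Total time = 2.00 + 6.34 + 5.29 = 13.6 s

13.6 s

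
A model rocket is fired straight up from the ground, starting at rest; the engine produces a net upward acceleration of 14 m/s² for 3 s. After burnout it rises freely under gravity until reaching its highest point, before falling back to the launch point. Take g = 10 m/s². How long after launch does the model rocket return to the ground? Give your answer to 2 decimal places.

12.70 s

Phase 1 (powered ascent): v₀ = 0 m/s, a = 14 m/s².
v = v₀ + at = 0 + (14)(3) = 42.0 m/s
Δx = v₀t + ½at² = 0·3 + 0.5·14·3² = 63.0 m

Phase 2 (coasting upward): v₀ = 42.0 m/s, a = -10 m/s².
v = v₀ + at → t = (0 − 42.0) / -10 = 4.20 s
v² = v₀² + 2aΔx → Δx = (0² − 42.0²)/(2·-10) = 88.2 m

Phase 3 (free fall): v₀ = 0 m/s, a = -10 m/s².
Falls 151 m from rest: t = √(2·151/10) = 5.50 s; v = g·t = 55.0 m/s.
Total time = 3.00 + 4.20 + 5.50 = 12.7 s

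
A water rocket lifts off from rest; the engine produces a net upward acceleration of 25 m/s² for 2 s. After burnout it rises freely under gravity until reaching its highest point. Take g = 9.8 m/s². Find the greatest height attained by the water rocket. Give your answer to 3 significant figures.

Phase 1 (powered ascent): v₀ = 0 m/s, a = 25 m/s².
v = v₀ + at = 0 + (25)(2) = 50.0 m/s
Δx = v₀t + ½at² = 0·2 + 0.5·25·2² = 50.0 m

Phase 2 (coasting upward): v₀ = 50.0 m/s, a = -9.8 m/s².
v = v₀ + at → t = (0 − 50.0) / -9.8 = 5.10 s
v² = v₀² + 2aΔx → Δx = (0² − 50.0²)/(2·-9.8) = 128 m
Maximum height = 50.0 + 128 = 178 m

178 m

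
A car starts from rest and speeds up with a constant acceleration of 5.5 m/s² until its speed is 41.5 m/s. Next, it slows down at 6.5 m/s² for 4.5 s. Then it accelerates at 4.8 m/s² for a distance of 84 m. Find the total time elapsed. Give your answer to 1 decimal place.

Phase 1 (accelerating): v₀ = 0 m/s, a = 5.5 m/s².
v = v₀ + at → t = (41.5 − 0) / 5.5 = 7.55 s
v² = v₀² + 2aΔx → Δx = (41.5² − 0²)/(2·5.5) = 157 m

Phase 2 (decelerating): v₀ = 41.5 m/s, a = -6.5 m/s².
v = v₀ + at = 41.5 + (-6.5)(4.5) = 12.2 m/s
Δx = v₀t + ½at² = 41.5·4.5 + 0.5·-6.5·4.5² = 121 m

Phase 3 (accelerating): v₀ = 12.2 m/s, a = 4.8 m/s².
v² = v₀² + 2aΔx = 12.2² + 2·4.8·84 = 956 → v = 30.9 m/s
t = (v − v₀)/a = (30.9 − 12.2)/4.8 = 3.89 s
Total time = 7.55 + 4.50 + 3.89 = 15.9 s

15.9 s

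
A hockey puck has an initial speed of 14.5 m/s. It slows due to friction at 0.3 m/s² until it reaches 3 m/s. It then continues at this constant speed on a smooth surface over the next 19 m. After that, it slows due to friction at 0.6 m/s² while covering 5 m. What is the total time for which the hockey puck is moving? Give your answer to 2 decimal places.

46.78 s

Phase 1 (decelerating): v₀ = 14.5 m/s, a = -0.3 m/s².
v = v₀ + at → t = (3 − 14.5) / -0.3 = 38.3 s
v² = v₀² + 2aΔx → Δx = (3² − 14.5²)/(2·-0.3) = 335 m

Phase 2 (constant speed): v₀ = 3.00 m/s, a = 0 m/s².
Constant speed: t = d/v = 19/3.00 = 6.33 s

Phase 3 (decelerating): v₀ = 3.00 m/s, a = -0.6 m/s².
v² = v₀² + 2aΔx = 3.00² + 2·-0.6·5 = 3.00 → v = 1.73 m/s
t = (v − v₀)/a = (1.73 − 3.00)/-0.6 = 2.11 s
Total time = 38.3 + 6.33 + 2.11 = 46.8 s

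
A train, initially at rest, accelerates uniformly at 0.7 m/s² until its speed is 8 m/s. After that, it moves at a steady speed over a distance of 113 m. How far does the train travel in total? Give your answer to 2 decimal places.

Phase 1 (accelerating): v₀ = 0 m/s, a = 0.7 m/s².
v = v₀ + at → t = (8 − 0) / 0.7 = 11.4 s
v² = v₀² + 2aΔx → Δx = (8² − 0²)/(2·0.7) = 45.7 m

Phase 2 (constant speed): v₀ = 8.00 m/s, a = 0 m/s².
Constant speed: t = d/v = 113/8.00 = 14.1 s
Total distance = 45.7 + 113 = 159 m

158.71 m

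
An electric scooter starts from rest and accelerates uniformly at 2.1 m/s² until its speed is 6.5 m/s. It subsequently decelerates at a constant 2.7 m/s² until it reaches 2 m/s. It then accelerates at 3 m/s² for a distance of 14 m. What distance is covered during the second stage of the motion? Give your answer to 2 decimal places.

7.08 m

Phase 1 (accelerating): v₀ = 0 m/s, a = 2.1 m/s².
v = v₀ + at → t = (6.5 − 0) / 2.1 = 3.10 s
v² = v₀² + 2aΔx → Δx = (6.5² − 0²)/(2·2.1) = 10.1 m

Phase 2 (decelerating): v₀ = 6.50 m/s, a = -2.7 m/s².
v = v₀ + at → t = (2 − 6.50) / -2.7 = 1.67 s
v² = v₀² + 2aΔx → Δx = (2² − 6.50²)/(2·-2.7) = 7.08 m
Distance in phase 2 = 7.08 m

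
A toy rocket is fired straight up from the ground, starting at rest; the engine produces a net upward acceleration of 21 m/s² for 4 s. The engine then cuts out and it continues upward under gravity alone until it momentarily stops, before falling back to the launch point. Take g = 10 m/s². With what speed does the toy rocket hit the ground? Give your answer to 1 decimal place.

Phase 1 (powered ascent): v₀ = 0 m/s, a = 21 m/s².
v = v₀ + at = 0 + (21)(4) = 84.0 m/s
Δx = v₀t + ½at² = 0·4 + 0.5·21·4² = 168 m

Phase 2 (coasting upward): v₀ = 84.0 m/s, a = -10 m/s².
v = v₀ + at → t = (0 − 84.0) / -10 = 8.40 s
v² = v₀² + 2aΔx → Δx = (0² − 84.0²)/(2·-10) = 353 m

Phase 3 (free fall): v₀ = 0 m/s, a = -10 m/s².
Falls 521 m from rest: t = √(2·521/10) = 10.2 s; v = g·t = 102 m/s.
Impact speed = 102 m/s

102.1 m/s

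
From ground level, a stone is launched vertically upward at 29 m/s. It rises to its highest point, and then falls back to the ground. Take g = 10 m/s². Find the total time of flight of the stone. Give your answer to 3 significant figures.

Phase 1 (rising): v₀ = 29.0 m/s, a = -10 m/s².
v = v₀ + at → t = (0 − 29.0) / -10 = 2.90 s
v² = v₀² + 2aΔx → Δx = (0² − 29.0²)/(2·-10) = 42.0 m

Phase 2 (falling): v₀ = 0 m/s, a = -10 m/s².
Falls 42.0 m from rest: t = √(2·42.0/10) = 2.90 s; v = g·t = 29.0 m/s.
Total time = 2.90 + 2.90 = 5.80 s

5.80 s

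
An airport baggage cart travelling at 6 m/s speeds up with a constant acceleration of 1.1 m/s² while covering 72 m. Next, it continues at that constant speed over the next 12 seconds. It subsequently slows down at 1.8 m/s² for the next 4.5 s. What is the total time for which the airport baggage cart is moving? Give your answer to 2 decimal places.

Phase 1 (accelerating): v₀ = 6.00 m/s, a = 1.1 m/s².
v² = v₀² + 2aΔx = 6.00² + 2·1.1·72 = 194 → v = 13.9 m/s
t = (v − v₀)/a = (13.9 − 6.00)/1.1 = 7.22 s

Phase 2 (constant speed): v₀ = 13.9 m/s, a = 0 m/s².
v = v₀ + at = 13.9 + (0)(12) = 13.9 m/s
Δx = v₀t + ½at² = 13.9·12 + 0.5·0·12² = 167 m

Phase 3 (decelerating): v₀ = 13.9 m/s, a = -1.8 m/s².
v = v₀ + at = 13.9 + (-1.8)(4.5) = 5.84 m/s
Δx = v₀t + ½at² = 13.9·4.5 + 0.5·-1.8·4.5² = 44.5 m
Total time = 7.22 + 12.0 + 4.50 = 23.7 s

23.72 s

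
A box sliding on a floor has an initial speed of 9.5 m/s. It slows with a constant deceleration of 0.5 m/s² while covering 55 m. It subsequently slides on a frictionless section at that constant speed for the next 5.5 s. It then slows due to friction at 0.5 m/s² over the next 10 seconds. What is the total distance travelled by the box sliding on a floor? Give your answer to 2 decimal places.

122.03 m

Phase 1 (decelerating): v₀ = 9.50 m/s, a = -0.5 m/s².
v² = v₀² + 2aΔx = 9.50² + 2·-0.5·55 = 35.2 → v = 5.94 m/s
t = (v − v₀)/a = (5.94 − 9.50)/-0.5 = 7.13 s

Phase 2 (constant speed): v₀ = 5.94 m/s, a = 0 m/s².
v = v₀ + at = 5.94 + (0)(5.5) = 5.94 m/s
Δx = v₀t + ½at² = 5.94·5.5 + 0.5·0·5.5² = 32.7 m

Phase 3 (decelerating): v₀ = 5.94 m/s, a = -0.5 m/s².
v = v₀ + at = 5.94 + (-0.5)(10) = 0.937 m/s
Δx = v₀t + ½at² = 5.94·10 + 0.5·-0.5·10² = 34.4 m
Total distance = 55.0 + 32.7 + 34.4 = 122 m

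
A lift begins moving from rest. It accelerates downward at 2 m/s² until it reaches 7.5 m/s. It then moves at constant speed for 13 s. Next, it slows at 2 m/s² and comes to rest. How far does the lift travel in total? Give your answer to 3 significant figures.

Phase 1 (accelerating): v₀ = 0 m/s, a = 2 m/s².
v = v₀ + at → t = (7.5 − 0) / 2 = 3.75 s
v² = v₀² + 2aΔx → Δx = (7.5² − 0²)/(2·2) = 14.1 m

Phase 2 (constant speed): v₀ = 7.50 m/s, a = 0 m/s².
v = v₀ + at = 7.50 + (0)(13) = 7.50 m/s
Δx = v₀t + ½at² = 7.50·13 + 0.5·0·13² = 97.5 m

Phase 3 (decelerating): v₀ = 7.50 m/s, a = -2 m/s².
v = v₀ + at → t = (0 − 7.50) / -2 = 3.75 s
v² = v₀² + 2aΔx → Δx = (0² − 7.50²)/(2·-2) = 14.1 m
Total distance = 14.1 + 97.5 + 14.1 = 126 m

126 m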